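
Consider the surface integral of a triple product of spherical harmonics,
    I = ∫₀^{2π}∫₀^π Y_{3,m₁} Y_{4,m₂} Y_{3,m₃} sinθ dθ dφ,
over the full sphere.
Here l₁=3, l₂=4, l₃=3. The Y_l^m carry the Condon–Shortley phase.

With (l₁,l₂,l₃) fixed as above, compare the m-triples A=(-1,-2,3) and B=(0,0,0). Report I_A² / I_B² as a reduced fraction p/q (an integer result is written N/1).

3/2

l's match ⇒ only the (l;m) 3-j factors differ between A and B.
A: triangle coeff Δ(3,4,3) = 1/34650; Σ_t [2,2]: t=2:+1/192 = 1/192; (3j)²=3/77 [(3 4 3; -1 -2 3)], sign=+1
B: triangle coeff Δ(3,4,3) = 1/34650; Σ_t [1,3]: t=1:−1/72 t=2:+1/16 t=3:−1/72 = 5/144; (3j)²=2/77 [(3 4 3; 0 0 0)], sign=-1
I_A²/I_B² = (3/77)/(2/77) = 3/2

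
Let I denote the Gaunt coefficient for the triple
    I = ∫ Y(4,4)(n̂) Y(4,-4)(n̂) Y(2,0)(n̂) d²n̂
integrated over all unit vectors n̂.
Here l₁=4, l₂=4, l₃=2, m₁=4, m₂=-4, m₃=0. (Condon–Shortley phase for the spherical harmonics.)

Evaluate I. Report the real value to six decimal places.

m-sum 0 ✓  L=10 even ✓  0≤2≤8 ✓
Π(2lᵢ+1) = 9×9×5 = 405
triangle coeff Δ(4,4,2) = 1/13860
Σ_t [2,4]: t=2:+1/192 t=3:−1/36 t=4:+1/192 = -5/288
(3j)²=20/693 [(4 4 2; 0 0 0)], sign=-1
Σ_t [0,0]: t=0:+1/2880 = 1/2880
(3j)²=28/495 [(4 4 2; 4 -4 0)], sign=+1
⇒ 4πI² = 80/121
I = (-1)√(80/121/(4π)) = -0.22937568

-0.229376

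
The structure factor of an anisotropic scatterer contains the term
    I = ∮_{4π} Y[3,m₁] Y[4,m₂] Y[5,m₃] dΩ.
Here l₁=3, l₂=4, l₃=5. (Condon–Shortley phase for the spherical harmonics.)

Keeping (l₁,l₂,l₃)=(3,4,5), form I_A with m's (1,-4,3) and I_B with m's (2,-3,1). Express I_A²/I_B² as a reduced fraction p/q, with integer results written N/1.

Same 3,4,5: normalisation and zero-m 3j drop out of the ratio.
A: Δ: 2! 4! 6! / 13! → 1/180180; sum: t=0:+1/5760 = 1/5760; 3j²(3 4 5; 1 -4 3) = Δ·Π!·Σ² = 56/2145  (sign +1)
B: Δ: 2! 4! 6! / 13! → 1/180180; sum: t=0:+1/1440 t=1:−1/17280 = 11/17280; 3j²(3 4 5; 2 -3 1) = Δ·Π!·Σ² = 11/468  (sign +1)
I_A²/I_B² = (56/2145)/(11/468) = 672/605

672/605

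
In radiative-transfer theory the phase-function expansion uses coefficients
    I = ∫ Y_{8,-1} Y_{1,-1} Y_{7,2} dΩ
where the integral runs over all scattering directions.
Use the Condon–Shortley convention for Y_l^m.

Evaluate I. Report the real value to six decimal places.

-0.140215

Rules hold: Σm=0, L=16 even, 7≤7≤9.
N = 17·3·15 = 765
Δ = 2!·14!·0!/17! = 1/2040
Racah Σ t=1..1: t=1:−1/25401600 = -1/25401600
⇒ 3j(8 1 7; 0 0 0)² = 8/255, sgn +1
Racah Σ t=0..0: t=0:+1/87091200 = 1/87091200
⇒ 3j(8 1 7; -1 -1 2)² = 7/680, sgn -1
4πI² = N·(3j₀)²·(3jₘ)² = 21/85
I = -1·√(0.247059/4π) = -0.14021525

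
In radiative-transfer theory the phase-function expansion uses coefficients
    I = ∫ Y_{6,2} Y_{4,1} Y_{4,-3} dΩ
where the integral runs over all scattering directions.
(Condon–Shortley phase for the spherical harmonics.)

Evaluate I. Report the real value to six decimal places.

-0.165283

Checks pass: Σm=0; 14 even; l₃=4∈[2,10].
(2·6+1)(2·4+1)(2·4+1) = 1053
Δ: 6! 6! 2! / 15! → 1/1261260
sum: t=2:+1/4608 t=3:−1/1296 t=4:+1/4608 = -7/20736
3j²(6 4 4; 0 0 0) = Δ·Π!·Σ² = 20/1287  (sign -1)
sum: t=3:−1/8640 t=4:+1/34560 = -1/11520
3j²(6 4 4; 2 1 -3) = Δ·Π!·Σ² = 3/143  (sign +1)
combine: 4πI² = 1053·20/1287·3/143 = 540/1573
take √, sign -1: I = -0.16528277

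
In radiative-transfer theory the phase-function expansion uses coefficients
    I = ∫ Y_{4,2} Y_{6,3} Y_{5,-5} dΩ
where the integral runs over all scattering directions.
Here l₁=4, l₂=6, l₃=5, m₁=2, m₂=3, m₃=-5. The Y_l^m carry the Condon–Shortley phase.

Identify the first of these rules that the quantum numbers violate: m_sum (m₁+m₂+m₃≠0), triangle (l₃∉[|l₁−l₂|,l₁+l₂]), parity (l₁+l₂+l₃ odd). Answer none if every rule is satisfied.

parity

m₁+m₂+m₃ = 2 + 3 − 5 = 0  ✓
triangle: |4−6|=2 ≤ l₃=5 ≤ 4+6=10  ✓
parity: l₁+l₂+l₃ = 15 is odd  ✗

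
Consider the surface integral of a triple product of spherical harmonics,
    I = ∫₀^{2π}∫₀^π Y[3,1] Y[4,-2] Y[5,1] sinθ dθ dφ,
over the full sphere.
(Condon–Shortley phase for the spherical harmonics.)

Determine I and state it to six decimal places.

m-sum 0 ✓  L=12 even ✓  1≤5≤7 ✓
Π(2lᵢ+1) = 7×9×11 = 693
triangle coeff Δ(3,4,5) = 1/180180
Σ_t [0,2]: t=0:+1/576 t=1:−1/144 t=2:+1/576 = -1/288
(3j)²=20/1001 [(3 4 5; 0 0 0)], sign=+1
Σ_t [0,2]: t=0:+1/384 t=1:−1/720 t=2:+1/34560 = 43/34560
(3j)²=1849/180180 [(3 4 5; 1 -2 1)], sign=+1
⇒ 4πI² = 1849/13013
I = (+1)√(1849/13013/(4π)) = 0.10633465

0.106335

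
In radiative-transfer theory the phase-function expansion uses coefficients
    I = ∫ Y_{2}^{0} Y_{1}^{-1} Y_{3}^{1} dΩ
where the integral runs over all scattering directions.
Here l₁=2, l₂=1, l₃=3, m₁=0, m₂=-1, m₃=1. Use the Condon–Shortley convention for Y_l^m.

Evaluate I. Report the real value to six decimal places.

-0.202301

m-sum 0 ✓  L=6 even ✓  1≤3≤3 ✓
Π(2lᵢ+1) = 5×3×7 = 105
triangle coeff Δ(2,1,3) = 1/105
Σ_t [0,0]: t=0:+1/4 = 1/4
(3j)²=3/35 [(2 1 3; 0 0 0)], sign=-1
Σ_t [0,0]: t=0:+1/8 = 1/8
(3j)²=2/35 [(2 1 3; 0 -1 1)], sign=+1
⇒ 4πI² = 18/35
I = (-1)√(18/35/(4π)) = -0.20230066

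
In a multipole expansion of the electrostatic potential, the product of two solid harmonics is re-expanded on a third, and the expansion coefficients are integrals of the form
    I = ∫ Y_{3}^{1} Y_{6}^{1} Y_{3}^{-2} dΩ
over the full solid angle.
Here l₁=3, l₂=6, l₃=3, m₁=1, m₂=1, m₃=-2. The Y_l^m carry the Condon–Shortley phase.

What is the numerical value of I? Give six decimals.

-0.121471

m-sum 0 ✓  L=12 even ✓  3≤3≤9 ✓
Π(2lᵢ+1) = 7×13×7 = 637
triangle coeff Δ(3,6,3) = 1/12012
Σ_t [3,3]: t=3:−1/1296 = -1/1296
(3j)²=100/3003 [(3 6 3; 0 0 0)], sign=+1
Σ_t [2,2]: t=2:+1/5760 = 1/5760
(3j)²=5/572 [(3 6 3; 1 1 -2)], sign=-1
⇒ 4πI² = 875/4719
I = (-1)√(875/4719/(4π)) = -0.12147142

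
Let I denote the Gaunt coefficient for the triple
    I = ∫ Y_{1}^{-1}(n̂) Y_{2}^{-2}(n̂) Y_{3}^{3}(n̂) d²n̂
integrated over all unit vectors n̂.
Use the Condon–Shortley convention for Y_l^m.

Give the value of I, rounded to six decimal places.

Rules hold: Σm=0, L=6 even, 1≤3≤3.
N = 3·5·7 = 105
Δ = 0!·2!·4!/7! = 1/105
Racah Σ t=0..0: t=0:+1/4 = 1/4
⇒ 3j(1 2 3; 0 0 0)² = 3/35, sgn -1
Racah Σ t=0..0: t=0:+1/48 = 1/48
⇒ 3j(1 2 3; -1 -2 3)² = 1/7, sgn +1
4πI² = N·(3j₀)²·(3jₘ)² = 9/7
I = -1·√(1.28571/4π) = -0.31986543

-0.319865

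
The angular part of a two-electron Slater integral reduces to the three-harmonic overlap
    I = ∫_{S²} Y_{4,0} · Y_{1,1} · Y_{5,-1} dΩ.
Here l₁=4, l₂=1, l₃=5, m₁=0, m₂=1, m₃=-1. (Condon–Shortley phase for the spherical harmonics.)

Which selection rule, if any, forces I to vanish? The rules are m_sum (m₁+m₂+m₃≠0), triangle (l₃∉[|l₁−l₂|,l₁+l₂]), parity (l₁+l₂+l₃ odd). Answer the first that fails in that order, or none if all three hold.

Σmᵢ = 0  ✓
l₃∈[|l₁−l₂|,l₁+l₂]=[3,5], have l₃=5  ✓
Σlᵢ = 10 ⇒ even  ✓

none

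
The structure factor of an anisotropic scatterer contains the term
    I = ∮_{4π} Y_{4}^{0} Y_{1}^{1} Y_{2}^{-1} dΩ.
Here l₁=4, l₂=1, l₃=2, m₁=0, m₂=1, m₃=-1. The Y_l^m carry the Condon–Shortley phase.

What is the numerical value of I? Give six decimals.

l₃=2 ∉ [3,5] — triangle fails ⇒ I = 0

0.000000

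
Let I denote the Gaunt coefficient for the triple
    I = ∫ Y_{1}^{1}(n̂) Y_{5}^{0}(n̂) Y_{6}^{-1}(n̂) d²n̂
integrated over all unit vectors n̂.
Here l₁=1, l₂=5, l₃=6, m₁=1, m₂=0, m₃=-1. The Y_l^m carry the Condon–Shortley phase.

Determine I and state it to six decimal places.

-0.187239

m-sum 0 ✓  L=12 even ✓  4≤6≤6 ✓
Π(2lᵢ+1) = 3×11×13 = 429
triangle coeff Δ(1,5,6) = 1/858
Σ_t [0,0]: t=0:+1/14400 = 1/14400
(3j)²=6/143 [(1 5 6; 0 0 0)], sign=+1
Σ_t [0,0]: t=0:+1/28800 = 1/28800
(3j)²=7/286 [(1 5 6; 1 0 -1)], sign=-1
⇒ 4πI² = 63/143
I = (-1)√(63/143/(4π)) = -0.18723944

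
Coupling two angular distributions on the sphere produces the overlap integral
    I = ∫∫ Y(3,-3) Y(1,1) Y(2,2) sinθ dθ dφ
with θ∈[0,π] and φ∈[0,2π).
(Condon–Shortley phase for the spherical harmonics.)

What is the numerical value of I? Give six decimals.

-0.319865

Checks pass: Σm=0; 6 even; l₃=2∈[2,4].
(2·3+1)(2·1+1)(2·2+1) = 105
Δ: 2! 4! 0! / 7! → 1/105
sum: t=1:−1/4 = -1/4
3j²(3 1 2; 0 0 0) = Δ·Π!·Σ² = 3/35  (sign -1)
sum: t=2:+1/48 = 1/48
3j²(3 1 2; -3 1 2) = Δ·Π!·Σ² = 1/7  (sign +1)
combine: 4πI² = 105·3/35·1/7 = 9/7
take √, sign -1: I = -0.31986543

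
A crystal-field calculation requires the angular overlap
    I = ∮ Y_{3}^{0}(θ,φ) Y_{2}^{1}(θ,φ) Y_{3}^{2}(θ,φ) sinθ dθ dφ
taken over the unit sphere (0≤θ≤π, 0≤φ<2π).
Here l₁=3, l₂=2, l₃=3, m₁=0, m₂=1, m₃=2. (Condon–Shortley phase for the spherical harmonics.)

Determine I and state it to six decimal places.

m-sum = 0 + 1 + 2 = 3 ≠ 0 ⇒ I = 0

0.000000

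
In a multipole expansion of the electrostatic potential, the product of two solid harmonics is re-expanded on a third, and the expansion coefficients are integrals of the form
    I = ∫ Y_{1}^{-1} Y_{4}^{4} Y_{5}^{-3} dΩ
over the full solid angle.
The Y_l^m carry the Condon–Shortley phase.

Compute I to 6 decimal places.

-0.049106

m-sum 0 ✓  L=10 even ✓  3≤5≤5 ✓
Π(2lᵢ+1) = 3×9×11 = 297
triangle coeff Δ(1,4,5) = 1/495
Σ_t [0,0]: t=0:+1/576 = 1/576
(3j)²=5/99 [(1 4 5; 0 0 0)], sign=-1
Σ_t [0,0]: t=0:+1/80640 = 1/80640
(3j)²=1/495 [(1 4 5; -1 4 -3)], sign=+1
⇒ 4πI² = 1/33
I = (-1)√(1/33/(4π)) = -0.04910640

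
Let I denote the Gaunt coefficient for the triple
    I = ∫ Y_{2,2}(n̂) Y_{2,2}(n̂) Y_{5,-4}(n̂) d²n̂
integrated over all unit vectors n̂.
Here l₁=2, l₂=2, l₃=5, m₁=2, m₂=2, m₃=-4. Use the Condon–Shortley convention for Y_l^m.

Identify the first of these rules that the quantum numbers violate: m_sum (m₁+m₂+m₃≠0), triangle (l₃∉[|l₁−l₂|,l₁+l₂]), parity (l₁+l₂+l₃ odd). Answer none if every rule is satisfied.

triangle

m₁+m₂+m₃ = 2 + 2 − 4 = 0  ✓
triangle: |2−2|=0 ≤ l₃=5 ≤ 2+2=4  ✗
parity: l₁+l₂+l₃ = 9 is odd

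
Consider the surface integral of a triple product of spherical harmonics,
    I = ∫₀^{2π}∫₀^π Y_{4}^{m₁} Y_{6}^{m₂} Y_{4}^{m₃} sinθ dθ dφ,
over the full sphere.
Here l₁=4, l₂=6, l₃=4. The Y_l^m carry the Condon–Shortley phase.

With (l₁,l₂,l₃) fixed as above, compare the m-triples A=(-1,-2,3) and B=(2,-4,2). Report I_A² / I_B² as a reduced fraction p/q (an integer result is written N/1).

15/14

Same 4,6,4: normalisation and zero-m 3j drop out of the ratio.
A: Δ: 6! 2! 6! / 15! → 1/1261260; sum: t=3:−1/8640 t=4:+1/34560 = -1/11520; 3j²(4 6 4; -1 -2 3) = Δ·Π!·Σ² = 3/143  (sign +1)
B: Δ: 6! 2! 6! / 15! → 1/1261260; sum: t=0:+1/69120 t=1:−1/14400 t=2:+1/69120 = -7/172800; 3j²(4 6 4; 2 -4 2) = Δ·Π!·Σ² = 14/715  (sign -1)
I_A²/I_B² = (3/143)/(14/715) = 15/14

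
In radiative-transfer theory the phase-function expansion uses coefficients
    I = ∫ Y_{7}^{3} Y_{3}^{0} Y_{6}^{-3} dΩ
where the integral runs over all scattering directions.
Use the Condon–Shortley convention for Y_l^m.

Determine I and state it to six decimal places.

Checks pass: Σm=0; 16 even; l₃=6∈[4,10].
(2·7+1)(2·3+1)(2·6+1) = 1365
Δ: 4! 10! 2! / 17! → 1/2042040
sum: t=1:−1/207360 t=2:+1/57600 t=3:−1/207360 = 1/129600
3j²(7 3 6; 0 0 0) = Δ·Π!·Σ² = 168/12155  (sign +1)
sum: t=1:−1/362880 t=2:+1/322560 t=3:−1/4354560 = 1/8709120
3j²(7 3 6; 3 0 -3) = Δ·Π!·Σ² = 3/68068  (sign -1)
combine: 4πI² = 1365·168/12155·3/68068 = 378/454597
take √, sign -1: I = -0.00813444

-0.008134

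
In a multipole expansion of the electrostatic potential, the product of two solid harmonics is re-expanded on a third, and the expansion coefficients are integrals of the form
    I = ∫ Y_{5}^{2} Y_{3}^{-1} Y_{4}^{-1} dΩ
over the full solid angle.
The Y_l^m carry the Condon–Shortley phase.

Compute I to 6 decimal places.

Rules hold: Σm=0, L=12 even, 2≤4≤8.
N = 11·7·9 = 693
Δ = 4!·6!·2!/13! = 1/180180
Racah Σ t=1..3: t=1:−1/576 t=2:+1/144 t=3:−1/576 = 1/288
⇒ 3j(5 3 4; 0 0 0)² = 20/1001, sgn +1
Racah Σ t=0..2: t=0:+1/1728 t=1:−1/288 t=2:+1/960 = -1/540
⇒ 3j(5 3 4; 2 -1 -1)² = 128/6435, sgn +1
4πI² = N·(3j₀)²·(3jₘ)² = 512/1859
I = +1·√(0.275417/4π) = 0.14804384

0.148044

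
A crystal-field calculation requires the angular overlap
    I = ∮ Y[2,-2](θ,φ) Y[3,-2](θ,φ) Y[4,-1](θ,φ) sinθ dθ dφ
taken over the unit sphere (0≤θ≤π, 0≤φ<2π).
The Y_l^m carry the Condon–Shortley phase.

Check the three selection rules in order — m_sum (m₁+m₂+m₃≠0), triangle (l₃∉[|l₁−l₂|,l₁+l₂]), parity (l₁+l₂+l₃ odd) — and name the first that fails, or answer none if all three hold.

m_sum

m₁+m₂+m₃ = -2 − 2 − 1 = -5  ✗
triangle: |2−3|=1 ≤ l₃=4 ≤ 2+3=5
parity: l₁+l₂+l₃ = 9 is odd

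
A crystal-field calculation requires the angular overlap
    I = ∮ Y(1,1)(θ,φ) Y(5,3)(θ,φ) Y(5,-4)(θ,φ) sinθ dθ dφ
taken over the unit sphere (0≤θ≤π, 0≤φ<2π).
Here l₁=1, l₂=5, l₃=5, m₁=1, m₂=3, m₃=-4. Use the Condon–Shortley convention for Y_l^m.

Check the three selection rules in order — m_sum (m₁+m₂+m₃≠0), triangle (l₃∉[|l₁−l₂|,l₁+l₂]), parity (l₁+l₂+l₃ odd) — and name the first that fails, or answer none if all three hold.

parity

azimuthal sum: 1 + 3 − 4 = 0  ✓
4 ≤ 5 ≤ 6 (triangle on l)  ✓
L = 1 + 5 + 5 = 11 (odd)  ✗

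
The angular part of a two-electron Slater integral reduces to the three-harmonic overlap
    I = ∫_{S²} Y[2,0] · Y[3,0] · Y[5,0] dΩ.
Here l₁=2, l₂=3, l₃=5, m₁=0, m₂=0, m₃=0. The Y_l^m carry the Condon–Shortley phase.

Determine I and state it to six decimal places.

Rules hold: Σm=0, L=10 even, 1≤5≤5.
N = 5·7·11 = 385
Δ = 0!·4!·6!/11! = 1/2310
Racah Σ t=0..0: t=0:+1/144 = 1/144
⇒ 3j(2 3 5; 0 0 0)² = 10/231, sgn -1
(m-triple is (0,0,0) — same symbol as above.)
4πI² = N·(3j₀)²·(3jₘ)² = 500/693
I = +1·√(0.721501/4π) = 0.23961470

0.239615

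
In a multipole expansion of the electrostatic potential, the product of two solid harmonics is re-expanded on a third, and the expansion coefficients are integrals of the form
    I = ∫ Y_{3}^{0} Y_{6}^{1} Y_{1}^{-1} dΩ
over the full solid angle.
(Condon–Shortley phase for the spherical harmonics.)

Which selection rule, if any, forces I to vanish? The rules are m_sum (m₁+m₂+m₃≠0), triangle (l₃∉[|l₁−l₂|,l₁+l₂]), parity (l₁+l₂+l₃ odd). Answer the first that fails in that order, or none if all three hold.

triangle

Σmᵢ = 0  ✓
l₃∈[|l₁−l₂|,l₁+l₂]=[3,9], have l₃=1  ✗
Σlᵢ = 10 ⇒ even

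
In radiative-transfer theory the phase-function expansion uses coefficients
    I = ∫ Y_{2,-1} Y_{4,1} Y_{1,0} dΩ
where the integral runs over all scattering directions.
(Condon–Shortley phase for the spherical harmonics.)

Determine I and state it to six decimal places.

0.000000

triangle: need 2≤l₃≤6, have 1; I=0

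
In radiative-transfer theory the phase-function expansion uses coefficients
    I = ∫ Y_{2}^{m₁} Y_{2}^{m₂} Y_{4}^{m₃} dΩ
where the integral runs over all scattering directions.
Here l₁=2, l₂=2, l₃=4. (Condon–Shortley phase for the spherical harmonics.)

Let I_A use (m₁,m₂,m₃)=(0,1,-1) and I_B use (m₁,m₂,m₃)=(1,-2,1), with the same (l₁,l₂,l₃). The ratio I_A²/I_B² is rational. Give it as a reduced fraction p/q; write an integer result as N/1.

6/1

Same 2,2,4: normalisation and zero-m 3j drop out of the ratio.
A: Δ: 0! 4! 4! / 9! → 1/630; sum: t=0:+1/24 = 1/24; 3j²(2 2 4; 0 1 -1) = Δ·Π!·Σ² = 1/21  (sign -1)
B: Δ: 0! 4! 4! / 9! → 1/630; sum: t=0:+1/144 = 1/144; 3j²(2 2 4; 1 -2 1) = Δ·Π!·Σ² = 1/126  (sign -1)
I_A²/I_B² = (1/21)/(1/126) = 6/1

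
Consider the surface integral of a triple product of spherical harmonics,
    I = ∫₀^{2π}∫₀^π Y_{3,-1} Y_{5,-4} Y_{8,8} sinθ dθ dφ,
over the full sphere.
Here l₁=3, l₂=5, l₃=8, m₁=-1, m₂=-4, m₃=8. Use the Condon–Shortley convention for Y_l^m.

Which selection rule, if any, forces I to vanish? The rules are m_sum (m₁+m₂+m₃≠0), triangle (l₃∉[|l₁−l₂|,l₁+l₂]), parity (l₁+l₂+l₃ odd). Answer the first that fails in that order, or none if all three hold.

Σmᵢ = 3  ✗
l₃∈[|l₁−l₂|,l₁+l₂]=[2,8], have l₃=8
Σlᵢ = 16 ⇒ even

m_sum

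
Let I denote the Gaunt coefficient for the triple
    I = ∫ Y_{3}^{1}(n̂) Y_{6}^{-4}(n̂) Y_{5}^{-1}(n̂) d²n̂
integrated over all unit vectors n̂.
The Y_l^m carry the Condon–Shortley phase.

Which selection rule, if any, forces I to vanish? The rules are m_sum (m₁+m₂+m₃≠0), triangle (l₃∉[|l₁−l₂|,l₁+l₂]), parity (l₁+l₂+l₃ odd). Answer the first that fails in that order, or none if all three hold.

azimuthal sum: 1 − 4 − 1 = -4  ✗
3 ≤ 5 ≤ 9 (triangle on l)
L = 3 + 6 + 5 = 14 (even)

m_sum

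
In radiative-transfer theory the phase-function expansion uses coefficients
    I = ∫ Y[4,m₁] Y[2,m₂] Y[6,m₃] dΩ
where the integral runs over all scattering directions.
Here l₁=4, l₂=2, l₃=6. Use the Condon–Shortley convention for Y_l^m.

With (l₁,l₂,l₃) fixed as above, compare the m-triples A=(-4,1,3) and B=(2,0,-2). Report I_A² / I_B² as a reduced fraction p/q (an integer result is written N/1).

l's match ⇒ only the (l;m) 3-j factors differ between A and B.
A: triangle coeff Δ(4,2,6) = 1/6435; Σ_t [0,0]: t=0:+1/241920 = 1/241920; (3j)²=1/715 [(4 2 6; -4 1 3)], sign=-1
B: triangle coeff Δ(4,2,6) = 1/6435; Σ_t [0,0]: t=0:+1/5760 = 1/5760; (3j)²=56/2145 [(4 2 6; 2 0 -2)], sign=+1
I_A²/I_B² = (1/715)/(56/2145) = 3/56

3/56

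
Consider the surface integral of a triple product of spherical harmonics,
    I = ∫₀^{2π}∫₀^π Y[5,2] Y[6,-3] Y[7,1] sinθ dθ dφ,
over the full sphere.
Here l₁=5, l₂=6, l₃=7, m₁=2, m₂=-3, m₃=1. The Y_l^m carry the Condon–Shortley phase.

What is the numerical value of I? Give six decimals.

0.051638

m-sum 0 ✓  L=18 even ✓  1≤7≤11 ✓
Π(2lᵢ+1) = 11×13×15 = 2145
triangle coeff Δ(5,6,7) = 1/174594420
Σ_t [0,4]: t=0:+1/4147200 t=1:−1/207360 t=2:+1/82944 t=3:−1/207360 t=4:+1/4147200 = 1/345600
(3j)²=420/46189 [(5 6 7; 0 0 0)], sign=-1
Σ_t [0,3]: t=0:+1/622080 t=1:−1/414720 t=2:+1/2419200 t=3:−1/174182400 = -23/58060800
(3j)²=1587/923780 [(5 6 7; 2 -3 1)], sign=-1
⇒ 4πI² = 499905/14919047
I = (+1)√(499905/14919047/(4π)) = 0.05163786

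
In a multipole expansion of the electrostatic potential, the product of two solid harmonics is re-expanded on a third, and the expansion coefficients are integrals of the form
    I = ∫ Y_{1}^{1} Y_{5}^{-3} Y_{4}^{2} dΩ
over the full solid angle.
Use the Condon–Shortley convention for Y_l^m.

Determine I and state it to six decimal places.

m-sum 0 ✓  L=10 even ✓  4≤4≤6 ✓
Π(2lᵢ+1) = 3×11×9 = 297
triangle coeff Δ(1,5,4) = 1/495
Σ_t [1,1]: t=1:−1/576 = -1/576
(3j)²=5/99 [(1 5 4; 0 0 0)], sign=-1
Σ_t [0,0]: t=0:+1/2880 = 1/2880
(3j)²=28/495 [(1 5 4; 1 -3 2)], sign=+1
⇒ 4πI² = 28/33
I = (-1)√(28/33/(4π)) = -0.25984664

-0.259847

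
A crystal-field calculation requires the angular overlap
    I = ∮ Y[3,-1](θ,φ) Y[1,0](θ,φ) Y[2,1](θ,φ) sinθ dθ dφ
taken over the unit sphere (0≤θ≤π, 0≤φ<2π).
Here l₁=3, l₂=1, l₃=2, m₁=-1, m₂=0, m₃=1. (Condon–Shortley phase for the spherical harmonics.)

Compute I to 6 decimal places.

-0.233597

Checks pass: Σm=0; 6 even; l₃=2∈[2,4].
(2·3+1)(2·1+1)(2·2+1) = 105
Δ: 2! 4! 0! / 7! → 1/105
sum: t=1:−1/4 = -1/4
3j²(3 1 2; 0 0 0) = Δ·Π!·Σ² = 3/35  (sign -1)
sum: t=1:−1/6 = -1/6
3j²(3 1 2; -1 0 1) = Δ·Π!·Σ² = 8/105  (sign +1)
combine: 4πI² = 105·3/35·8/105 = 24/35
take √, sign -1: I = -0.23359668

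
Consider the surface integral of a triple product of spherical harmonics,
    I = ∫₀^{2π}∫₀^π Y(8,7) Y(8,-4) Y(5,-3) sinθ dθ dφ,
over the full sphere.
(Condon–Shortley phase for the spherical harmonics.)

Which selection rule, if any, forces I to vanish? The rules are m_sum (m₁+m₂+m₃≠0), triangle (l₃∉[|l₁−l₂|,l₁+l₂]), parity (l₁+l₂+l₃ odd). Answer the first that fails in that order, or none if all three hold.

parity

Σmᵢ = 0  ✓
l₃∈[|l₁−l₂|,l₁+l₂]=[0,16], have l₃=5  ✓
Σlᵢ = 21 ⇒ odd  ✗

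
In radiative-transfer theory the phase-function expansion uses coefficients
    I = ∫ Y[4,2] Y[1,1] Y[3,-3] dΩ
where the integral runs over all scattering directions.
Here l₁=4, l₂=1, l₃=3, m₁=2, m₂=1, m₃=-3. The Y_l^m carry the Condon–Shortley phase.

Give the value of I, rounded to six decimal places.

Checks pass: Σm=0; 8 even; l₃=3∈[3,5].
(2·4+1)(2·1+1)(2·3+1) = 189
Δ: 2! 6! 0! / 9! → 1/252
sum: t=1:−1/36 = -1/36
3j²(4 1 3; 0 0 0) = Δ·Π!·Σ² = 4/63  (sign +1)
sum: t=2:+1/1440 = 1/1440
3j²(4 1 3; 2 1 -3) = Δ·Π!·Σ² = 1/252  (sign +1)
combine: 4πI² = 189·4/63·1/252 = 1/21
take √, sign +1: I = 0.06155813

0.061558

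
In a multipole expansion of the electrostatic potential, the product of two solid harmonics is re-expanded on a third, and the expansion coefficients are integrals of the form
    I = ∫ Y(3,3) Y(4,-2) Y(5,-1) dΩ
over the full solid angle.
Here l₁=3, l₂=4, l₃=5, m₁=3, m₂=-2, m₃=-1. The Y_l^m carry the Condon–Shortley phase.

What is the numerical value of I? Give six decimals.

Rules hold: Σm=0, L=12 even, 1≤5≤7.
N = 7·9·11 = 693
Δ = 2!·4!·6!/13! = 1/180180
Racah Σ t=0..2: t=0:+1/576 t=1:−1/144 t=2:+1/576 = -1/288
⇒ 3j(3 4 5; 0 0 0)² = 20/1001, sgn +1
Racah Σ t=0..0: t=0:+1/2304 = 1/2304
⇒ 3j(3 4 5; 3 -2 -1)² = 75/4004, sgn +1
4πI² = N·(3j₀)²·(3jₘ)² = 3375/13013
I = +1·√(0.259356/4π) = 0.14366244

0.143662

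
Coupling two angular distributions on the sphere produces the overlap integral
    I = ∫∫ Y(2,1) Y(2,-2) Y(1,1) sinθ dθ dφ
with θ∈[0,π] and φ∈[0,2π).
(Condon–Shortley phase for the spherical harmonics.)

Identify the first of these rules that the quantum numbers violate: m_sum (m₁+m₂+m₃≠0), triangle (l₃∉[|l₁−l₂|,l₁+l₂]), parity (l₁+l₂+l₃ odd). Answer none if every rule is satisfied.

Σmᵢ = 0  ✓
l₃∈[|l₁−l₂|,l₁+l₂]=[0,4], have l₃=1  ✓
Σlᵢ = 5 ⇒ odd  ✗

parity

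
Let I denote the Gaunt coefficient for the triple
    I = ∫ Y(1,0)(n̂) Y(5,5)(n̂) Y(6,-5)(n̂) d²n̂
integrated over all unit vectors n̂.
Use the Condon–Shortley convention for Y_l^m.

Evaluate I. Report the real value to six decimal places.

-0.135514

m-sum 0 ✓  L=12 even ✓  4≤6≤6 ✓
Π(2lᵢ+1) = 3×11×13 = 429
triangle coeff Δ(1,5,6) = 1/858
Σ_t [0,0]: t=0:+1/14400 = 1/14400
(3j)²=6/143 [(1 5 6; 0 0 0)], sign=+1
Σ_t [0,0]: t=0:+1/3628800 = 1/3628800
(3j)²=1/78 [(1 5 6; 0 5 -5)], sign=-1
⇒ 4πI² = 3/13
I = (-1)√(3/13/(4π)) = -0.13551395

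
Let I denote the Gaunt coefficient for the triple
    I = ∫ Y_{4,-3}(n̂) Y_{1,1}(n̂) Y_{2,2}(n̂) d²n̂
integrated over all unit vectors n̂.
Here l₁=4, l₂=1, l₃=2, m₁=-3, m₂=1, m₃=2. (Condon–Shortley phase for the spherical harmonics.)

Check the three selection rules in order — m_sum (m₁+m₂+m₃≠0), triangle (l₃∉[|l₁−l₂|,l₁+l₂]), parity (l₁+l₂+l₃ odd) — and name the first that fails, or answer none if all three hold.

triangle

azimuthal sum: -3 + 1 + 2 = 0  ✓
3 ≤ 2 ≤ 5 (triangle on l)  ✗
L = 4 + 1 + 2 = 7 (odd)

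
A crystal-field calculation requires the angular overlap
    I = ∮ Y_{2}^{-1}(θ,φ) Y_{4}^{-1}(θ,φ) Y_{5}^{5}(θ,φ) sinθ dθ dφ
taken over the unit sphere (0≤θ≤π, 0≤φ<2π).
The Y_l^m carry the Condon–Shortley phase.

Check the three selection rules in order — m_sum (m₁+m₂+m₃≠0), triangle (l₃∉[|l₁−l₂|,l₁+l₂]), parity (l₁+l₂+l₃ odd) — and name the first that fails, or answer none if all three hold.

m_sum

Σmᵢ = 3  ✗
l₃∈[|l₁−l₂|,l₁+l₂]=[2,6], have l₃=5
Σlᵢ = 11 ⇒ odd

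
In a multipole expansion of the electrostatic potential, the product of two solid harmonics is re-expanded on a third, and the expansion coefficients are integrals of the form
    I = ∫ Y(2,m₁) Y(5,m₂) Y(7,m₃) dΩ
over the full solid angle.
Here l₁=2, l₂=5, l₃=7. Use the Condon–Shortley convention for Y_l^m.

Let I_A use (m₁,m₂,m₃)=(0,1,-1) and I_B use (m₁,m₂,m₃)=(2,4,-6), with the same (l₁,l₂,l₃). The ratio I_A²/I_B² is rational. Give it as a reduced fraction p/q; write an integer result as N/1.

Shared (l₁,l₂,l₃)=(2,5,7): N and (l;000)² cancel in I_A²/I_B².
A: Δ = 0!·4!·10!/15! = 1/15015; Racah Σ t=0..0: t=0:+1/69120 = 1/69120; ⇒ 3j(2 5 7; 0 1 -1)² = 4/143, sgn +1
B: Δ = 0!·4!·10!/15! = 1/15015; Racah Σ t=0..0: t=0:+1/8709120 = 1/8709120; ⇒ 3j(2 5 7; 2 4 -6)² = 1/21, sgn -1
I_A²/I_B² = (4/143)/(1/21) = 84/143

84/143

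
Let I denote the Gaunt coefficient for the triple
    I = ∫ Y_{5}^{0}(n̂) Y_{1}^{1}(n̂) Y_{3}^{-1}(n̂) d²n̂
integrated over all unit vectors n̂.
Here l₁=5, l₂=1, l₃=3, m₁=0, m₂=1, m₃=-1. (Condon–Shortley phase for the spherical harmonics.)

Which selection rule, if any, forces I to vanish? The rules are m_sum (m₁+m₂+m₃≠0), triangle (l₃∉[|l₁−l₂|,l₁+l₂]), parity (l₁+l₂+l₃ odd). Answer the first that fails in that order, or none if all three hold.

m₁+m₂+m₃ = 0 + 1 − 1 = 0  ✓
triangle: |5−1|=4 ≤ l₃=3 ≤ 5+1=6  ✗
parity: l₁+l₂+l₃ = 9 is odd

triangle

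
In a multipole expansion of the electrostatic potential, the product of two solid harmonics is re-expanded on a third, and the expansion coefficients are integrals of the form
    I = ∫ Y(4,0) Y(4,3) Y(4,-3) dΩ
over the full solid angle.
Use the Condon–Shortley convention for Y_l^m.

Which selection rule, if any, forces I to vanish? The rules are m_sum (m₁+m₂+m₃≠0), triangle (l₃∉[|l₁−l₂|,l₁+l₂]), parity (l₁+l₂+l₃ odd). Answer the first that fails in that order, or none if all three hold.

Σmᵢ = 0  ✓
l₃∈[|l₁−l₂|,l₁+l₂]=[0,8], have l₃=4  ✓
Σlᵢ = 12 ⇒ even  ✓

none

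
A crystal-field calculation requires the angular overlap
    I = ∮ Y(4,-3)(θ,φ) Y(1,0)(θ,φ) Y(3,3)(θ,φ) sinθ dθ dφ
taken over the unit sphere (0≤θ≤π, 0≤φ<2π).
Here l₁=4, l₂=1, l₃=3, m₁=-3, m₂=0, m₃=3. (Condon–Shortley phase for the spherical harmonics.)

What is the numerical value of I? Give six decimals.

-0.162868

Rules hold: Σm=0, L=8 even, 3≤3≤5.
N = 9·3·7 = 189
Δ = 2!·6!·0!/9! = 1/252
Racah Σ t=1..1: t=1:−1/36 = -1/36
⇒ 3j(4 1 3; 0 0 0)² = 4/63, sgn +1
Racah Σ t=1..1: t=1:−1/720 = -1/720
⇒ 3j(4 1 3; -3 0 3)² = 1/36, sgn -1
4πI² = N·(3j₀)²·(3jₘ)² = 1/3
I = -1·√(0.333333/4π) = -0.16286750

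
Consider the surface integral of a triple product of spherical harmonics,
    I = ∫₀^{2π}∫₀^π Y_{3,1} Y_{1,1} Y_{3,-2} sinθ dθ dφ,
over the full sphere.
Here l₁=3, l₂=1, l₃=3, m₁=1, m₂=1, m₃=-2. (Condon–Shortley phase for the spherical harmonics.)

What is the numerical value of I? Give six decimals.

Σlᵢ=7 odd — θ-integrand is odd under cosθ→−cosθ; I=0

0.000000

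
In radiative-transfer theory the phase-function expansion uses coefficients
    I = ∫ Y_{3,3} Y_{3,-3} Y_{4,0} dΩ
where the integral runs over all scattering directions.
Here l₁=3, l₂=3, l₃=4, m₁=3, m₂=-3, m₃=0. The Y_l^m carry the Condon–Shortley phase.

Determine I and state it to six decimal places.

-0.076935

m-sum 0 ✓  L=10 even ✓  0≤4≤6 ✓
Π(2lᵢ+1) = 7×7×9 = 441
triangle coeff Δ(3,3,4) = 1/34650
Σ_t [0,2]: t=0:+1/72 t=1:−1/16 t=2:+1/72 = -5/144
(3j)²=2/77 [(3 3 4; 0 0 0)], sign=-1
Σ_t [0,0]: t=0:+1/1152 = 1/1152
(3j)²=1/154 [(3 3 4; 3 -3 0)], sign=+1
⇒ 4πI² = 9/121
I = (-1)√(9/121/(4π)) = -0.07693494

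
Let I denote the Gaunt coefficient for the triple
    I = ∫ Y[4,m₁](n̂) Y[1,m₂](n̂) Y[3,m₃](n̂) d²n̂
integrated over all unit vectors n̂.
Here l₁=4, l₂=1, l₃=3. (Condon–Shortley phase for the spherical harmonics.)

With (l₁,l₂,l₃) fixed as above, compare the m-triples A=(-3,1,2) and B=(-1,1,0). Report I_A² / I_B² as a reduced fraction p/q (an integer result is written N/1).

21/10

Same 4,1,3: normalisation and zero-m 3j drop out of the ratio.
A: Δ: 2! 6! 0! / 9! → 1/252; sum: t=2:+1/240 = 1/240; 3j²(4 1 3; -3 1 2) = Δ·Π!·Σ² = 1/12  (sign -1)
B: Δ: 2! 6! 0! / 9! → 1/252; sum: t=2:+1/72 = 1/72; 3j²(4 1 3; -1 1 0) = Δ·Π!·Σ² = 5/126  (sign -1)
I_A²/I_B² = (1/12)/(5/126) = 21/10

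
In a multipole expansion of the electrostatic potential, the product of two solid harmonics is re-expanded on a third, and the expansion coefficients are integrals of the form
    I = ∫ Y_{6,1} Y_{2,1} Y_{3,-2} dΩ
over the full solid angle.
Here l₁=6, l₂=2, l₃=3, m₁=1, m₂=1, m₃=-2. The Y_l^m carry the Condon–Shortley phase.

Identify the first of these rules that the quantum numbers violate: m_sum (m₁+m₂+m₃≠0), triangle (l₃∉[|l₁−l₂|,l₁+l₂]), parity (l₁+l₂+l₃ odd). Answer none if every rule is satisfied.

triangle

Σmᵢ = 0  ✓
l₃∈[|l₁−l₂|,l₁+l₂]=[4,8], have l₃=3  ✗
Σlᵢ = 11 ⇒ odd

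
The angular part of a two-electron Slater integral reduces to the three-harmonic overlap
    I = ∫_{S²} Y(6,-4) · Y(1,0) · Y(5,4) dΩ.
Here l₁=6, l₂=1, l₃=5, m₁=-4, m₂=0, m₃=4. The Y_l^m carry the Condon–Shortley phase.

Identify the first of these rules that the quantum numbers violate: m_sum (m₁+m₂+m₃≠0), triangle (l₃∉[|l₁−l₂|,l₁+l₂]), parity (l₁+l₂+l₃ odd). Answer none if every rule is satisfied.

Σmᵢ = 0  ✓
l₃∈[|l₁−l₂|,l₁+l₂]=[5,7], have l₃=5  ✓
Σlᵢ = 12 ⇒ even  ✓

none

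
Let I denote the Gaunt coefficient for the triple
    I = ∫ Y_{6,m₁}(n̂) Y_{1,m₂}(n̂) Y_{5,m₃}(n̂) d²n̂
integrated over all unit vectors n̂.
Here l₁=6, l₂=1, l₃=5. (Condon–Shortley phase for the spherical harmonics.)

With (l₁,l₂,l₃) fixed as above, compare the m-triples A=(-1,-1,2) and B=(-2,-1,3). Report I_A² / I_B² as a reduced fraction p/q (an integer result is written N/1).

Shared (l₁,l₂,l₃)=(6,1,5): N and (l;000)² cancel in I_A²/I_B².
A: Δ = 2!·10!·0!/13! = 1/858; Racah Σ t=0..0: t=0:+1/60480 = 1/60480; ⇒ 3j(6 1 5; -1 -1 2)² = 5/429, sgn -1
B: Δ = 2!·10!·0!/13! = 1/858; Racah Σ t=0..0: t=0:+1/161280 = 1/161280; ⇒ 3j(6 1 5; -2 -1 3)² = 1/143, sgn +1
I_A²/I_B² = (5/429)/(1/143) = 5/3

5/3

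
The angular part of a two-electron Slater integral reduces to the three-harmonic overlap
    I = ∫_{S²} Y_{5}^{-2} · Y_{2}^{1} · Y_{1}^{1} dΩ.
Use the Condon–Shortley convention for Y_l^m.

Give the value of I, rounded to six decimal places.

0.000000

triangle: need 3≤l₃≤7, have 1; I=0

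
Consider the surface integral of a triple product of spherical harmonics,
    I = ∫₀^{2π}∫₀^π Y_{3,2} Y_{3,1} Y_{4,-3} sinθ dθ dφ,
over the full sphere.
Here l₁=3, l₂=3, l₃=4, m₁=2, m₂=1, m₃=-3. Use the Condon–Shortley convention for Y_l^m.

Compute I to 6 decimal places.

m-sum 0 ✓  L=10 even ✓  0≤4≤6 ✓
Π(2lᵢ+1) = 7×7×9 = 441
triangle coeff Δ(3,3,4) = 1/34650
Σ_t [0,2]: t=0:+1/72 t=1:−1/16 t=2:+1/72 = -5/144
(3j)²=2/77 [(3 3 4; 0 0 0)], sign=-1
Σ_t [0,1]: t=0:+1/288 t=1:−1/144 = -1/288
(3j)²=1/99 [(3 3 4; 2 1 -3)], sign=+1
⇒ 4πI² = 14/121
I = (-1)√(14/121/(4π)) = -0.09595473

-0.095955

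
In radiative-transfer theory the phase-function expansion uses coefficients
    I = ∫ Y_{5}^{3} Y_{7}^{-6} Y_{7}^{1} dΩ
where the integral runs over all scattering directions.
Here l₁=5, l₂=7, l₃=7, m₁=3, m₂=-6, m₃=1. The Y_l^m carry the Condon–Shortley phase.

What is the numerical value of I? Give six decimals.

m-sum = 3 − 6 + 1 = -2 ≠ 0 ⇒ I = 0

0.000000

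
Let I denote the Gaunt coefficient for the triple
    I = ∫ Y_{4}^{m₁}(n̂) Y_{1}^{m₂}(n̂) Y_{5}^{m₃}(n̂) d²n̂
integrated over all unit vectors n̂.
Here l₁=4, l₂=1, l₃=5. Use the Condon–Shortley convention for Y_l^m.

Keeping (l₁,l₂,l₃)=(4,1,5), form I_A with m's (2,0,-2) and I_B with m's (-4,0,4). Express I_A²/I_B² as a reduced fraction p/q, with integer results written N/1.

Shared (l₁,l₂,l₃)=(4,1,5): N and (l;000)² cancel in I_A²/I_B².
A: Δ = 0!·8!·2!/11! = 1/495; Racah Σ t=0..0: t=0:+1/1440 = 1/1440; ⇒ 3j(4 1 5; 2 0 -2)² = 7/165, sgn -1
B: Δ = 0!·8!·2!/11! = 1/495; Racah Σ t=0..0: t=0:+1/40320 = 1/40320; ⇒ 3j(4 1 5; -4 0 4)² = 1/55, sgn -1
I_A²/I_B² = (7/165)/(1/55) = 7/3

7/3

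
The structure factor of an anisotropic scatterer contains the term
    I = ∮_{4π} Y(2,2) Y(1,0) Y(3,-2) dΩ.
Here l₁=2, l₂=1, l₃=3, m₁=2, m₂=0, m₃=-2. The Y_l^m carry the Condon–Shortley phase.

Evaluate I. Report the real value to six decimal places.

m-sum 0 ✓  L=6 even ✓  1≤3≤3 ✓
Π(2lᵢ+1) = 5×3×7 = 105
triangle coeff Δ(2,1,3) = 1/105
Σ_t [0,0]: t=0:+1/4 = 1/4
(3j)²=3/35 [(2 1 3; 0 0 0)], sign=-1
Σ_t [0,0]: t=0:+1/24 = 1/24
(3j)²=1/21 [(2 1 3; 2 0 -2)], sign=-1
⇒ 4πI² = 3/7
I = (+1)√(3/7/(4π)) = 0.18467439

0.184674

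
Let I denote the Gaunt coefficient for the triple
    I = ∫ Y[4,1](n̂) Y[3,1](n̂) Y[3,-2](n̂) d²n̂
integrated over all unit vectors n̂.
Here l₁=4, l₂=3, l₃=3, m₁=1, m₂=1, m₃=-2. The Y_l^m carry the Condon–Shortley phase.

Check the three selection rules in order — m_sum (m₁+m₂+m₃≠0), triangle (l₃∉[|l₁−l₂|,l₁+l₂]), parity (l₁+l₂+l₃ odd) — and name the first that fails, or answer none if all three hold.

none

Σmᵢ = 0  ✓
l₃∈[|l₁−l₂|,l₁+l₂]=[1,7], have l₃=3  ✓
Σlᵢ = 10 ⇒ even  ✓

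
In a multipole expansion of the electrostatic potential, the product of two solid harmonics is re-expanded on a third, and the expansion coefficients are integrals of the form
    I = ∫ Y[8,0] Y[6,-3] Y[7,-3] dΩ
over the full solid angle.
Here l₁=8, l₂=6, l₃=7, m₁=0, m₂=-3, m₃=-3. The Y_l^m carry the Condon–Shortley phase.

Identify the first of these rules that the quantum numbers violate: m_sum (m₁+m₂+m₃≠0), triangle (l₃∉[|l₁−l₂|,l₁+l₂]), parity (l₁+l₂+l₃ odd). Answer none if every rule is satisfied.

m₁+m₂+m₃ = 0 − 3 − 3 = -6  ✗
triangle: |8−6|=2 ≤ l₃=7 ≤ 8+6=14
parity: l₁+l₂+l₃ = 21 is odd

m_sum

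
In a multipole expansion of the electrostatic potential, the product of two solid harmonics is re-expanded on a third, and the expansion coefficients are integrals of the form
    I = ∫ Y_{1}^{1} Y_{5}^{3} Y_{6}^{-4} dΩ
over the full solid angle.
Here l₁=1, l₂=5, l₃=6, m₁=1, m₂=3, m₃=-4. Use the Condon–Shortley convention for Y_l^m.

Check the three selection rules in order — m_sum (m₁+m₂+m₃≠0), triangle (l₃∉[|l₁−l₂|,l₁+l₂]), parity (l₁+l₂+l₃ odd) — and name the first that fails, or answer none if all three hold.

none

m₁+m₂+m₃ = 1 + 3 − 4 = 0  ✓
triangle: |1−5|=4 ≤ l₃=6 ≤ 1+5=6  ✓
parity: l₁+l₂+l₃ = 12 is even  ✓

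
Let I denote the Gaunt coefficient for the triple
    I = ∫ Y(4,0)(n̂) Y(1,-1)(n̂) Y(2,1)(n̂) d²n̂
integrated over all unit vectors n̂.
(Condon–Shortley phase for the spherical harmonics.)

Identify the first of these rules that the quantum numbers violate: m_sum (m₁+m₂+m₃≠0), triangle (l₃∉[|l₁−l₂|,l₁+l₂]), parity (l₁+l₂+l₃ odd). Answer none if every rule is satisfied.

azimuthal sum: 0 − 1 + 1 = 0  ✓
3 ≤ 2 ≤ 5 (triangle on l)  ✗
L = 4 + 1 + 2 = 7 (odd)

triangle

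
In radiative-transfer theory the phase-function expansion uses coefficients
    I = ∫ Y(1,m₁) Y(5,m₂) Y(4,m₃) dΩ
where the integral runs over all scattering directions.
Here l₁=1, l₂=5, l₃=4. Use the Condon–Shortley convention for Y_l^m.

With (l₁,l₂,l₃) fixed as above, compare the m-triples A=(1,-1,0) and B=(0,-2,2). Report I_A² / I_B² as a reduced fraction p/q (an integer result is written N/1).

Same 1,5,4: normalisation and zero-m 3j drop out of the ratio.
A: Δ: 2! 0! 8! / 11! → 1/495; sum: t=0:+1/1152 = 1/1152; 3j²(1 5 4; 1 -1 0) = Δ·Π!·Σ² = 1/33  (sign +1)
B: Δ: 2! 0! 8! / 11! → 1/495; sum: t=1:−1/1440 = -1/1440; 3j²(1 5 4; 0 -2 2) = Δ·Π!·Σ² = 7/165  (sign -1)
I_A²/I_B² = (1/33)/(7/165) = 5/7

5/7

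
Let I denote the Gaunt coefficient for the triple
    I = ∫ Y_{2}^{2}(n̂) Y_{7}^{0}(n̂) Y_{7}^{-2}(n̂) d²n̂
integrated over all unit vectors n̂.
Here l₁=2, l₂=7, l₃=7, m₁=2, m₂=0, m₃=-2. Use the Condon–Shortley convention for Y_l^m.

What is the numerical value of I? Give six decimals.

-0.192231

m-sum 0 ✓  L=16 even ✓  5≤7≤9 ✓
Π(2lᵢ+1) = 5×15×15 = 1125
triangle coeff Δ(2,7,7) = 1/185640
Σ_t [0,2]: t=0:+1/2419200 t=1:−1/518400 t=2:+1/2419200 = -1/907200
(3j)²=56/3315 [(2 7 7; 0 0 0)], sign=+1
Σ_t [0,0]: t=0:+1/2419200 = 1/2419200
(3j)²=27/1105 [(2 7 7; 2 0 -2)], sign=-1
⇒ 4πI² = 22680/48841
I = (-1)√(22680/48841/(4π)) = -0.19223140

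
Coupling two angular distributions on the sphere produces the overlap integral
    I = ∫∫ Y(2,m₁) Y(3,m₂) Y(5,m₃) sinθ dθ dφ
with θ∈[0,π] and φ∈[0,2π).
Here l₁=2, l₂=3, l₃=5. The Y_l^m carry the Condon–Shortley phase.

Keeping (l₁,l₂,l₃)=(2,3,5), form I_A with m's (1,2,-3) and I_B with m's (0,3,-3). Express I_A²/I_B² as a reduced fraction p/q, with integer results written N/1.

4/1

Same 2,3,5: normalisation and zero-m 3j drop out of the ratio.
A: Δ: 0! 4! 6! / 11! → 1/2310; sum: t=0:+1/720 = 1/720; 3j²(2 3 5; 1 2 -3) = Δ·Π!·Σ² = 8/165  (sign +1)
B: Δ: 0! 4! 6! / 11! → 1/2310; sum: t=0:+1/2880 = 1/2880; 3j²(2 3 5; 0 3 -3) = Δ·Π!·Σ² = 2/165  (sign +1)
I_A²/I_B² = (8/165)/(2/165) = 4/1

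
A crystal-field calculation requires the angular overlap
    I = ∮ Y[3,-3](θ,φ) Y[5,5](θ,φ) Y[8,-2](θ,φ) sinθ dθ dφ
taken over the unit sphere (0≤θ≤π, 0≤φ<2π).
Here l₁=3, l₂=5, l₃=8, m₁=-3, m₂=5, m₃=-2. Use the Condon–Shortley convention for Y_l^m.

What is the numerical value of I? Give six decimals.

0.004198

Rules hold: Σm=0, L=16 even, 2≤8≤8.
N = 7·11·17 = 1309
Δ = 0!·6!·10!/17! = 1/136136
Racah Σ t=0..0: t=0:+1/518400 = 1/518400
⇒ 3j(3 5 8; 0 0 0)² = 56/2431, sgn +1
Racah Σ t=0..0: t=0:+1/2612736000 = 1/2612736000
⇒ 3j(3 5 8; -3 5 -2)² = 1/136136, sgn +1
4πI² = N·(3j₀)²·(3jₘ)² = 7/31603
I = +1·√(0.000221498/4π) = 0.00419836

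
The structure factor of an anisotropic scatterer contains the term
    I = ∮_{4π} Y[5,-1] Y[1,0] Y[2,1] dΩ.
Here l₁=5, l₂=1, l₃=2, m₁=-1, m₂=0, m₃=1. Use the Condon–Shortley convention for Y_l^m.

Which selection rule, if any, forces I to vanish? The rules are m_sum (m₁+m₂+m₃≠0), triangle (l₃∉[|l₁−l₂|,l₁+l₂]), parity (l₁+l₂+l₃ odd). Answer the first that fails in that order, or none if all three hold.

triangle

azimuthal sum: -1 + 0 + 1 = 0  ✓
4 ≤ 2 ≤ 6 (triangle on l)  ✗
L = 5 + 1 + 2 = 8 (even)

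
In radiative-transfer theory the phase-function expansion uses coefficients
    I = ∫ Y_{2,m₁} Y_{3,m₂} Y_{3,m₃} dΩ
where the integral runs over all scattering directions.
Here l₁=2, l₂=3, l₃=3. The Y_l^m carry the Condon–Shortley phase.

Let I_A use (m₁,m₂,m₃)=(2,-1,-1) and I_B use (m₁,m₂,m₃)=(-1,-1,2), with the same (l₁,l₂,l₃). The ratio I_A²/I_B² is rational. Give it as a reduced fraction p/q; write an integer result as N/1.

8/5

Shared (l₁,l₂,l₃)=(2,3,3): N and (l;000)² cancel in I_A²/I_B².
A: Δ = 2!·2!·4!/9! = 1/3780; Racah Σ t=0..0: t=0:+1/16 = 1/16; ⇒ 3j(2 3 3; 2 -1 -1)² = 2/35, sgn +1
B: Δ = 2!·2!·4!/9! = 1/3780; Racah Σ t=1..2: t=1:−1/12 t=2:+1/48 = -1/16; ⇒ 3j(2 3 3; -1 -1 2)² = 1/28, sgn +1
I_A²/I_B² = (2/35)/(1/28) = 8/5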